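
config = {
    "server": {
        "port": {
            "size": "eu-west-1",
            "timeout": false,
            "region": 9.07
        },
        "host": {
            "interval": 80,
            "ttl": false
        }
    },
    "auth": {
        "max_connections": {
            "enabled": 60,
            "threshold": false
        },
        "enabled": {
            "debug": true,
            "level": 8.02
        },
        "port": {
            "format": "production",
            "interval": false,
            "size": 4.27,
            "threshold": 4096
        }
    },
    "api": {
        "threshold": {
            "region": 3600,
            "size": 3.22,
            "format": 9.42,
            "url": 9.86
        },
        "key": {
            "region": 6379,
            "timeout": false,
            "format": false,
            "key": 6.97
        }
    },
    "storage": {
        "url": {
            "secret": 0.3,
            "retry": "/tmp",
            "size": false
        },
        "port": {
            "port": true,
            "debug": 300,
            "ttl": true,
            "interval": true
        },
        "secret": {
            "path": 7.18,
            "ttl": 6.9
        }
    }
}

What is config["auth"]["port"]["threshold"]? 4096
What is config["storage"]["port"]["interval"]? True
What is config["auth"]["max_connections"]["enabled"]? 60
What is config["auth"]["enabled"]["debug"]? True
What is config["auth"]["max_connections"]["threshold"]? False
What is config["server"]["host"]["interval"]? 80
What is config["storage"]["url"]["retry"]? "/tmp"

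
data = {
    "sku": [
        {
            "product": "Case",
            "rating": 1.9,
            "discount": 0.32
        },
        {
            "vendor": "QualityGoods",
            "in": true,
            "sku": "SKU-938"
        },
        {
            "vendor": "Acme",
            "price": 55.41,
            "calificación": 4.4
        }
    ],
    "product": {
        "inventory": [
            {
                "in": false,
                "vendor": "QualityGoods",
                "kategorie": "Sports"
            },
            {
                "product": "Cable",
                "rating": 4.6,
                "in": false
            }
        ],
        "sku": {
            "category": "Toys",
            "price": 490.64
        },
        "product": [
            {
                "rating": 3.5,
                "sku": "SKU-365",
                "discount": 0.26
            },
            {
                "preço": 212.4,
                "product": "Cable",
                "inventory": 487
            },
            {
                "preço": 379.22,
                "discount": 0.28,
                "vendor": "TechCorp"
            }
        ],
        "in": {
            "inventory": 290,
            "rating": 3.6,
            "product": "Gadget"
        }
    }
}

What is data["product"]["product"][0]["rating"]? 3.5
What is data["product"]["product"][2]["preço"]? 379.22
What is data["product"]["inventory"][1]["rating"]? 4.6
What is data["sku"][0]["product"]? "Case"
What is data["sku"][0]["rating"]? 1.9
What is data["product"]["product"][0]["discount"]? 0.26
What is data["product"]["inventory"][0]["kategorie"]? "Sports"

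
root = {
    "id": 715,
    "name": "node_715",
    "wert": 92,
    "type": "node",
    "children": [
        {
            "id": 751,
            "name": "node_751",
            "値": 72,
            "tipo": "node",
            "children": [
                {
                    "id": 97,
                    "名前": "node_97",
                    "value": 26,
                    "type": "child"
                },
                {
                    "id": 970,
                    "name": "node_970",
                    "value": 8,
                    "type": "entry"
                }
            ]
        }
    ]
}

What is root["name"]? "node_715"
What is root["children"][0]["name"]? "node_751"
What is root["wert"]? 92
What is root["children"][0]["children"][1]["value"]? 8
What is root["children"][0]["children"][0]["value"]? 26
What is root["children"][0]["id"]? 751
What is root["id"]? 715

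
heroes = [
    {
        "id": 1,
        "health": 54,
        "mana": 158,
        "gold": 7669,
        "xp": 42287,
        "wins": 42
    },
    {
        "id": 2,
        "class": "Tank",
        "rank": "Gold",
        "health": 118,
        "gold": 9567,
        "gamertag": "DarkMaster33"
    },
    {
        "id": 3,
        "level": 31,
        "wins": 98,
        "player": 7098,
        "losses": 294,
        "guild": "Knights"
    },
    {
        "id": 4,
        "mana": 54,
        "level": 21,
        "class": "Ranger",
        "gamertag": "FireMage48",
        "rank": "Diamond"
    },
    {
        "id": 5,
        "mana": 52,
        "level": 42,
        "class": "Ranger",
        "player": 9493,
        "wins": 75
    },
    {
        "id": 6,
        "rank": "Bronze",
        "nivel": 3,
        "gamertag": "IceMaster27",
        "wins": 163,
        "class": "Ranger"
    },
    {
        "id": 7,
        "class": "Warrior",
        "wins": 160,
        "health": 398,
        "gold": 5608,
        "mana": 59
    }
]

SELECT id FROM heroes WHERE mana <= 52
[5]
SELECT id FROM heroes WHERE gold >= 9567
[2]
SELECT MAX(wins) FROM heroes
163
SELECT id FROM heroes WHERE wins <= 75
[1, 5]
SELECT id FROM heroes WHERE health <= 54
[1]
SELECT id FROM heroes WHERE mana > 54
[1, 7]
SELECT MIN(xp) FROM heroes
42287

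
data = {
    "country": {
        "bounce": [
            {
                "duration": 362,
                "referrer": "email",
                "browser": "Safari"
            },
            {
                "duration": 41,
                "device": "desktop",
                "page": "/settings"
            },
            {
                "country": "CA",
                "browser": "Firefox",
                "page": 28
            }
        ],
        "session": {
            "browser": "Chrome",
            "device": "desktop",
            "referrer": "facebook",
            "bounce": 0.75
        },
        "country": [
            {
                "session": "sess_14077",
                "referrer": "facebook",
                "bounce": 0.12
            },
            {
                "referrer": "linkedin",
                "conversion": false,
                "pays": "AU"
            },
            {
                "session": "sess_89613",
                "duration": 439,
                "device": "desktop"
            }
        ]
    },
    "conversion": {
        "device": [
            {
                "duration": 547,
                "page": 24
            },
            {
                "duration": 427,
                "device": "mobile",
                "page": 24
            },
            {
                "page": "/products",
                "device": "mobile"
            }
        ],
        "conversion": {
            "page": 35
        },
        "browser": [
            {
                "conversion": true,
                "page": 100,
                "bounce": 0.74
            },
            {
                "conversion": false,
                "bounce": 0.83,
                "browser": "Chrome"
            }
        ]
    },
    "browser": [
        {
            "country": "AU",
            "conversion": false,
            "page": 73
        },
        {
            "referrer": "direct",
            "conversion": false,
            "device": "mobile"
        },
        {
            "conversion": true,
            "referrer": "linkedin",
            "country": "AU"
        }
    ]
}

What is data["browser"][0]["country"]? "AU"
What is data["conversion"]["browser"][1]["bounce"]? 0.83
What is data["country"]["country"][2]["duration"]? 439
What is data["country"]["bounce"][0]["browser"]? "Safari"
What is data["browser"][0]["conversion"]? False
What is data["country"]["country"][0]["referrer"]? "facebook"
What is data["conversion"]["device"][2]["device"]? "mobile"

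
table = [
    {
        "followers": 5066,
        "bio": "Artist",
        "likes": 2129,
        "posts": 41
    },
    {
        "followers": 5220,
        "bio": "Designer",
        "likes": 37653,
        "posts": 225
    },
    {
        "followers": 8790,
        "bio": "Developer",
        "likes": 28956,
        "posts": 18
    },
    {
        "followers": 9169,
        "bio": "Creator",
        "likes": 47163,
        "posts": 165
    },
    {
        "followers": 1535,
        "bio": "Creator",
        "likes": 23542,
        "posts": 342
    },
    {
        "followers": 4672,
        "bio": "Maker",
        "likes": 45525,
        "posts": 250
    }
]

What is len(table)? 6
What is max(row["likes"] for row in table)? 47163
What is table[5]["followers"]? 4672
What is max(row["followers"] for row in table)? 9169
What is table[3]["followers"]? 9169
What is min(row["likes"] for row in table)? 2129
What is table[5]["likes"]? 45525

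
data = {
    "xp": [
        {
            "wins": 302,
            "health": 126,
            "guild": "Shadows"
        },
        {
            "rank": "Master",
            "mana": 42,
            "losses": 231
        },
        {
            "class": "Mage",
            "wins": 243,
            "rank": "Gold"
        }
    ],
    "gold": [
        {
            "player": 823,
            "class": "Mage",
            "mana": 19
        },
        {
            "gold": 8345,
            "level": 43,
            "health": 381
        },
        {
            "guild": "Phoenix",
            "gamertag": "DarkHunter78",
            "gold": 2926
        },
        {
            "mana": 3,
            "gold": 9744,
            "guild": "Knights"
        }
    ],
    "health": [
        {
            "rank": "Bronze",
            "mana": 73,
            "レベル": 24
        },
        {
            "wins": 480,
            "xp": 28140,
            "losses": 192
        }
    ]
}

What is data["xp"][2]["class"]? "Mage"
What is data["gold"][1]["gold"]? 8345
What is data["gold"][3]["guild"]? "Knights"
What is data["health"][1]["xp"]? 28140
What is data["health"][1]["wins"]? 480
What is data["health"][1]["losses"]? 192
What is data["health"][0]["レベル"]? 24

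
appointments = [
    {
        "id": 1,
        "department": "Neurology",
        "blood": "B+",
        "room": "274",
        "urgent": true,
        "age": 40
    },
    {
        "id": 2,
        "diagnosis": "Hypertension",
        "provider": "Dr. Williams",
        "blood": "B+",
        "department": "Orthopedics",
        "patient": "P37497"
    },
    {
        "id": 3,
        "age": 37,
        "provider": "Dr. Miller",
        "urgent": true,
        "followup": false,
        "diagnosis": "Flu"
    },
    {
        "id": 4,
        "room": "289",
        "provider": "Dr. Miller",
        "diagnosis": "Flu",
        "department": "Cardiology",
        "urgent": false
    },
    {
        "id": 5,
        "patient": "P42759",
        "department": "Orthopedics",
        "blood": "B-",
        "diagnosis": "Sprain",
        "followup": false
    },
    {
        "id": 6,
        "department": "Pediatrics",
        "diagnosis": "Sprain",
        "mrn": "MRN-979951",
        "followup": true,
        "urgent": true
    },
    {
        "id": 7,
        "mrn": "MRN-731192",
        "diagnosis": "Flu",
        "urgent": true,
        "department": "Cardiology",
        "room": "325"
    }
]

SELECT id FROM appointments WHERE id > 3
[4, 5, 6, 7]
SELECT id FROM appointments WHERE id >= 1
[1, 2, 3, 4, 5, 6, 7]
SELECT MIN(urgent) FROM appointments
False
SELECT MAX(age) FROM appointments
40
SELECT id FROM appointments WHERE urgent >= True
[1, 3, 6, 7]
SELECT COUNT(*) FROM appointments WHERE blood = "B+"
2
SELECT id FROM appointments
[1, 2, 3, 4, 5, 6, 7]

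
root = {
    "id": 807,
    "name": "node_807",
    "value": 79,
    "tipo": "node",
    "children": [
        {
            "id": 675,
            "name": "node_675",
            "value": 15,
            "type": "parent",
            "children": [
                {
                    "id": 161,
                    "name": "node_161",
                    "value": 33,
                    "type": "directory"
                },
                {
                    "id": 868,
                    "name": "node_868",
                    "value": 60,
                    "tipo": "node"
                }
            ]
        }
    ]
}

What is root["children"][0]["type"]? "parent"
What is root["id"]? 807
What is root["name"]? "node_807"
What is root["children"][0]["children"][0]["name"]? "node_161"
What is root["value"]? 79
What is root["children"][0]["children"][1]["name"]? "node_868"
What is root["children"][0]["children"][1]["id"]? 868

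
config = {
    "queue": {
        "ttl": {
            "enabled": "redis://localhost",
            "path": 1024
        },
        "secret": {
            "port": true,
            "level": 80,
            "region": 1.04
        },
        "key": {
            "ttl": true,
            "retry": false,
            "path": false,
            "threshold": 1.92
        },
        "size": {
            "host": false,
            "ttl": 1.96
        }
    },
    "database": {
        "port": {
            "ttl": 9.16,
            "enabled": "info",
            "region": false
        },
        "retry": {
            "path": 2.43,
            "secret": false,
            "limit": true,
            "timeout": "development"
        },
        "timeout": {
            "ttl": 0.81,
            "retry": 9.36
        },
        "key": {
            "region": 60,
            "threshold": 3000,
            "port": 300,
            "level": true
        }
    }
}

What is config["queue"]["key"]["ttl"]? True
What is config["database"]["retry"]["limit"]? True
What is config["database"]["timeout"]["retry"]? 9.36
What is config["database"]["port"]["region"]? False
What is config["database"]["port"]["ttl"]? 9.16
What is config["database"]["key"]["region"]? 60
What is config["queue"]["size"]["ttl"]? 1.96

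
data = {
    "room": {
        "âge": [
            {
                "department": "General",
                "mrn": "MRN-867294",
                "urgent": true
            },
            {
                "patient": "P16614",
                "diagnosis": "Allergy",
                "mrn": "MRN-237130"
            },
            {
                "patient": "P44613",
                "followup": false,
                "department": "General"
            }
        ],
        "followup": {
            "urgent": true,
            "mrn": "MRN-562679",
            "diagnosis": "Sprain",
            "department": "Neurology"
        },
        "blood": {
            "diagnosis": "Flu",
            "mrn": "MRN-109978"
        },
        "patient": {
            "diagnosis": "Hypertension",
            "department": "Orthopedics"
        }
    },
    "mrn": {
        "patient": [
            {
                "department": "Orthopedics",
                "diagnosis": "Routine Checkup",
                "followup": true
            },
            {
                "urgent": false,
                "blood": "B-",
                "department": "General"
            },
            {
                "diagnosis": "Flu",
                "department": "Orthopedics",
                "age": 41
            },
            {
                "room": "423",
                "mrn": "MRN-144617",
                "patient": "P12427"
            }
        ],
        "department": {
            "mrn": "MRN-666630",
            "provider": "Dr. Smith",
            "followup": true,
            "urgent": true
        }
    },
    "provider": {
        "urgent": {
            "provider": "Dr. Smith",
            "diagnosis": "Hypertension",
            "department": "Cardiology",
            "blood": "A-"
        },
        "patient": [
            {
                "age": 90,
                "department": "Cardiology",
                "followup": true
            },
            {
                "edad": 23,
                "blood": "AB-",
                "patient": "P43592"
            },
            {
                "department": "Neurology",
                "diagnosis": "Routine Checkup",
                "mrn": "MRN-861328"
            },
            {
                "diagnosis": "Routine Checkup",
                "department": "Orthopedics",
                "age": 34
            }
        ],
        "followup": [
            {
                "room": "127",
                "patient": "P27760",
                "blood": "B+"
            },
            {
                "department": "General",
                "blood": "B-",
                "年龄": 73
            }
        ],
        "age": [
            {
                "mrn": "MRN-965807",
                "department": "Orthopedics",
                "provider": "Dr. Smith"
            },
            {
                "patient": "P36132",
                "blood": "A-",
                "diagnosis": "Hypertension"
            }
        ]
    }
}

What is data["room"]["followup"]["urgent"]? True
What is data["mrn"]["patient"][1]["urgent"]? False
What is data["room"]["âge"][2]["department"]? "General"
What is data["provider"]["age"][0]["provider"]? "Dr. Smith"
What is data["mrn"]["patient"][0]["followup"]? True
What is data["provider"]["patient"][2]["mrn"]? "MRN-861328"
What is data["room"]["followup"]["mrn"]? "MRN-562679"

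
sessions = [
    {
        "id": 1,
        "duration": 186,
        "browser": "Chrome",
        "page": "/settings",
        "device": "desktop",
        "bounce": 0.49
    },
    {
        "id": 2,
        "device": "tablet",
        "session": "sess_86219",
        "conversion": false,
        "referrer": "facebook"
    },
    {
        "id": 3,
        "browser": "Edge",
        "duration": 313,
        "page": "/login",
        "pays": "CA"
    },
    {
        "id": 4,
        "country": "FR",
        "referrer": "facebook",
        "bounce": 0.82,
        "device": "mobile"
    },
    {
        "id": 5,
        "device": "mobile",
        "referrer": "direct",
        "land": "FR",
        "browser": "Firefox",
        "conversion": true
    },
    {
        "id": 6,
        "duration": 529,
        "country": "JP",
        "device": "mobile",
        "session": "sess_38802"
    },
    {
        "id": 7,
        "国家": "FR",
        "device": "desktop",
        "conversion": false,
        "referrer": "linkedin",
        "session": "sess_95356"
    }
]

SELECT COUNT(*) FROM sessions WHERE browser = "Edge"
1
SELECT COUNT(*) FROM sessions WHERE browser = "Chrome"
1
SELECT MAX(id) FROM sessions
7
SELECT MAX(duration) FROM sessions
529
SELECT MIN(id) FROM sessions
1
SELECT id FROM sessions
[1, 2, 3, 4, 5, 6, 7]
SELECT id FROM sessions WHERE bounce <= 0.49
[1]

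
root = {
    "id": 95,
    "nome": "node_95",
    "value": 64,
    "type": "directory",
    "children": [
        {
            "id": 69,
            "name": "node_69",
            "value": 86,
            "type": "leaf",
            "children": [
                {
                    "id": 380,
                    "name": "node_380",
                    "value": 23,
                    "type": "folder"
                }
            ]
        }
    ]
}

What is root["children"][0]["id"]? 69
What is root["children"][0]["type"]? "leaf"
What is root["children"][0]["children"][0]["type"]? "folder"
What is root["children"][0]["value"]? 86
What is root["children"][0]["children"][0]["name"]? "node_380"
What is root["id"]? 95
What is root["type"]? "directory"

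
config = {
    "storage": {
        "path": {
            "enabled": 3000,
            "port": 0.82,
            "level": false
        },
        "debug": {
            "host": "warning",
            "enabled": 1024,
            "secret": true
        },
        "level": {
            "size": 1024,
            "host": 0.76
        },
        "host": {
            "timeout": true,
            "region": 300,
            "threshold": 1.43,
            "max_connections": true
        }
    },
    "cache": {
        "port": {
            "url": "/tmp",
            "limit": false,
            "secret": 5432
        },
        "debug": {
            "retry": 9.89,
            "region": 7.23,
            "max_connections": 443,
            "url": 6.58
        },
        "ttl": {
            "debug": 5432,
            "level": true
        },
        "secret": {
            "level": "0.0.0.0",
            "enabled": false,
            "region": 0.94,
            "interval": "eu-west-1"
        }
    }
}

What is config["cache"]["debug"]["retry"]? 9.89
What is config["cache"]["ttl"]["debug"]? 5432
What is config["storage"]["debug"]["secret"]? True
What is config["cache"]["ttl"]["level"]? True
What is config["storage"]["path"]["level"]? False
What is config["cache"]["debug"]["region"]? 7.23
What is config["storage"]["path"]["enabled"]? 3000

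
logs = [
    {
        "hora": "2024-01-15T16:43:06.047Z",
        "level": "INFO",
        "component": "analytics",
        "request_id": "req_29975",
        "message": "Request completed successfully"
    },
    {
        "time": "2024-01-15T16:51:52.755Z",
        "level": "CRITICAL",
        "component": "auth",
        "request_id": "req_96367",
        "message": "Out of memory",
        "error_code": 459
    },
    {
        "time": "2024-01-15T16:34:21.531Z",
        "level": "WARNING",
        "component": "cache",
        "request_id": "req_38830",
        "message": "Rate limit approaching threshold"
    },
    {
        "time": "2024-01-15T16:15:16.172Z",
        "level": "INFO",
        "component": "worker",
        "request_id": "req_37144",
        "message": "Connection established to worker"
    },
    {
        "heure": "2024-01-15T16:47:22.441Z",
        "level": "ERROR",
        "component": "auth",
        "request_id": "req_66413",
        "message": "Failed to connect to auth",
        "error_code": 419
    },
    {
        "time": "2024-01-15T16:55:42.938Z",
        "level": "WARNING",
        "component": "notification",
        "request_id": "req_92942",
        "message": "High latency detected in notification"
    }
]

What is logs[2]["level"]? "WARNING"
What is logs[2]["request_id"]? "req_38830"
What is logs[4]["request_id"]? "req_66413"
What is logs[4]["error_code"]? 419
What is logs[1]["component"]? "auth"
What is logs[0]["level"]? "INFO"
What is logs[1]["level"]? "CRITICAL"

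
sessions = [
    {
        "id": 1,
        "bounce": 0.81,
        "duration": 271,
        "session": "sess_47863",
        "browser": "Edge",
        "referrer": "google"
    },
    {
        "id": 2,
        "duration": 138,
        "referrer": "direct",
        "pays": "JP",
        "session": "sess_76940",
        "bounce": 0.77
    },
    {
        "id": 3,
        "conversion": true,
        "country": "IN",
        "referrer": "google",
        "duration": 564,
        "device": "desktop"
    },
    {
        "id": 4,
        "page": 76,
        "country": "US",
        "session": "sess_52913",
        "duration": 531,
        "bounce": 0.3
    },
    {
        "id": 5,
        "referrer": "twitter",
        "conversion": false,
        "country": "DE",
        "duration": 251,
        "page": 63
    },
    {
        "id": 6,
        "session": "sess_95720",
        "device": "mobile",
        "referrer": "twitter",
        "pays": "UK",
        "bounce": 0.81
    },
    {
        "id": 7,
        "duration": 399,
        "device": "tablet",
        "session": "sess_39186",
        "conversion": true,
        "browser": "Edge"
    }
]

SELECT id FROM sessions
[1, 2, 3, 4, 5, 6, 7]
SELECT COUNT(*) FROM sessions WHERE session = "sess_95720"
1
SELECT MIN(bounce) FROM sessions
0.3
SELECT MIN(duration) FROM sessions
138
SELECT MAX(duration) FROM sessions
564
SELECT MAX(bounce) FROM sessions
0.81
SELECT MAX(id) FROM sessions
7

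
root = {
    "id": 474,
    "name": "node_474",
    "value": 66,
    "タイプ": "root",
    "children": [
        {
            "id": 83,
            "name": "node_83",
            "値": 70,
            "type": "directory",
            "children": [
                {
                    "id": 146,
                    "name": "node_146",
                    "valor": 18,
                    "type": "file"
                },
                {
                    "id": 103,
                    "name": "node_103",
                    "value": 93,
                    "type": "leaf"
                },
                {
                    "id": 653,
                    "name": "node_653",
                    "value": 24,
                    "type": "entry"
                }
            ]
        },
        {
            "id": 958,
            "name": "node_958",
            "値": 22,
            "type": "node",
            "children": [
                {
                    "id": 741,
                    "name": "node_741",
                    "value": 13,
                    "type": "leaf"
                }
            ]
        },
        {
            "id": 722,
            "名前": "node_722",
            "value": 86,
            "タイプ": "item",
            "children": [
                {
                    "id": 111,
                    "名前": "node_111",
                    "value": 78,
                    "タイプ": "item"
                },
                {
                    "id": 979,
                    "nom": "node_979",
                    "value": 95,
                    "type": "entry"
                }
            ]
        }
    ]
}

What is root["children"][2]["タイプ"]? "item"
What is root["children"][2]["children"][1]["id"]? 979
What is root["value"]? 66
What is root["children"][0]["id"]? 83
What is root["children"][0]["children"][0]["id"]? 146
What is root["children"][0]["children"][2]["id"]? 653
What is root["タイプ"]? "root"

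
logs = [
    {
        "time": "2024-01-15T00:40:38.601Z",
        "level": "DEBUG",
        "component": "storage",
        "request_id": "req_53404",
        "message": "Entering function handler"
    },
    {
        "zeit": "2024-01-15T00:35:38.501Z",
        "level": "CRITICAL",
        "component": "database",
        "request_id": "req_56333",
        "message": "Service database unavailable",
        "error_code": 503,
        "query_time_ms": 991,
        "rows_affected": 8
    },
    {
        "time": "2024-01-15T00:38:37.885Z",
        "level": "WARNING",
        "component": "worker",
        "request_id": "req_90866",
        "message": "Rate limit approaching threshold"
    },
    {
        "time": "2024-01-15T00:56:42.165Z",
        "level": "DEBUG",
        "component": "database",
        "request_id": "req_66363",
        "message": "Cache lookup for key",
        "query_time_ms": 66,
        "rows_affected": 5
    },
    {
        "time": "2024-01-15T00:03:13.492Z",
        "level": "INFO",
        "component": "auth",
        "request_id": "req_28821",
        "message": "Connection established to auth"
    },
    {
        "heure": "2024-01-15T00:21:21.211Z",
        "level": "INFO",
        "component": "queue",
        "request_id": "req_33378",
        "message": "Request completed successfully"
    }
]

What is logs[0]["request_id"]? "req_53404"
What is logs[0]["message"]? "Entering function handler"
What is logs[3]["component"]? "database"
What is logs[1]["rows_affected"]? 8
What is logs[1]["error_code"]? 503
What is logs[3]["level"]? "DEBUG"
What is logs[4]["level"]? "INFO"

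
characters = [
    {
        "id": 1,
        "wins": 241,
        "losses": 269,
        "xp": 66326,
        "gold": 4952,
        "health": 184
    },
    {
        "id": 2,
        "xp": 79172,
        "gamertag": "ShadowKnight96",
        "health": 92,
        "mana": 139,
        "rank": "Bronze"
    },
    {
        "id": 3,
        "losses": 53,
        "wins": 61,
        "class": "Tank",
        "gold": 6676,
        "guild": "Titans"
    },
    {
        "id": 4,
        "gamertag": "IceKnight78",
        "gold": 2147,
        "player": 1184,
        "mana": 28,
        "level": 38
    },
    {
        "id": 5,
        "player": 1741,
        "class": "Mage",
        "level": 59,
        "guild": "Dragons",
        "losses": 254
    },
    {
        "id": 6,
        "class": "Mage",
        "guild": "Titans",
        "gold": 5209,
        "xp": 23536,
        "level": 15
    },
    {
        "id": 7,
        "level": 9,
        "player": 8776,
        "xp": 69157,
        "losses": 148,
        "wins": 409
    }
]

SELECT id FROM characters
[1, 2, 3, 4, 5, 6, 7]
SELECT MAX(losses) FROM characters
269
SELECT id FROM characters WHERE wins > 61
[1, 7]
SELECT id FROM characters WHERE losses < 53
[]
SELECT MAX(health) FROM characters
184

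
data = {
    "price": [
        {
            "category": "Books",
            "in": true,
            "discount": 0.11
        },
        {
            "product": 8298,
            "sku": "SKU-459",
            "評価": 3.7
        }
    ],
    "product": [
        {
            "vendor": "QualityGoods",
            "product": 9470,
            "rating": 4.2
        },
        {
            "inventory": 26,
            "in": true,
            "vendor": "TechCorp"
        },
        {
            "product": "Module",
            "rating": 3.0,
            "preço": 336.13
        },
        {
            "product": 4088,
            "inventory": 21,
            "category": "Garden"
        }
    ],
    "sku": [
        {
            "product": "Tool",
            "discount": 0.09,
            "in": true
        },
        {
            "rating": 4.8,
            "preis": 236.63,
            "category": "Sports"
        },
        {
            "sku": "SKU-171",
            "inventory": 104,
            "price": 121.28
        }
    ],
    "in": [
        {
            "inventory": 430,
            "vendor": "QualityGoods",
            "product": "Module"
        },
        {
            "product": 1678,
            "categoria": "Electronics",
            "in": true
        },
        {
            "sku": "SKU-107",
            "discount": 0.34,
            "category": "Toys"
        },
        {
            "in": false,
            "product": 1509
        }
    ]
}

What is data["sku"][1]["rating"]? 4.8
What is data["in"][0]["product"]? "Module"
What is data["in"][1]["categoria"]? "Electronics"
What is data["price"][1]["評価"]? 3.7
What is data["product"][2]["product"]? "Module"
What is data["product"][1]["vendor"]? "TechCorp"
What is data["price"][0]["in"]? True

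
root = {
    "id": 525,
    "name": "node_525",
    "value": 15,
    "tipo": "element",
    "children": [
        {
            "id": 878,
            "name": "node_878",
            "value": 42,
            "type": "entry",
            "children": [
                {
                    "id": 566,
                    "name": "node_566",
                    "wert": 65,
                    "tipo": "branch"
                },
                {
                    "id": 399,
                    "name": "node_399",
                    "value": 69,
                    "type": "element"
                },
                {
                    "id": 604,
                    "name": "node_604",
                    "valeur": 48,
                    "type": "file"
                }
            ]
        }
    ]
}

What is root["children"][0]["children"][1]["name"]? "node_399"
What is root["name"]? "node_525"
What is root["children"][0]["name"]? "node_878"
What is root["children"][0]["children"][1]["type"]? "element"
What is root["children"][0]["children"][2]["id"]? 604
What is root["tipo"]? "element"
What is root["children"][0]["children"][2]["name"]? "node_604"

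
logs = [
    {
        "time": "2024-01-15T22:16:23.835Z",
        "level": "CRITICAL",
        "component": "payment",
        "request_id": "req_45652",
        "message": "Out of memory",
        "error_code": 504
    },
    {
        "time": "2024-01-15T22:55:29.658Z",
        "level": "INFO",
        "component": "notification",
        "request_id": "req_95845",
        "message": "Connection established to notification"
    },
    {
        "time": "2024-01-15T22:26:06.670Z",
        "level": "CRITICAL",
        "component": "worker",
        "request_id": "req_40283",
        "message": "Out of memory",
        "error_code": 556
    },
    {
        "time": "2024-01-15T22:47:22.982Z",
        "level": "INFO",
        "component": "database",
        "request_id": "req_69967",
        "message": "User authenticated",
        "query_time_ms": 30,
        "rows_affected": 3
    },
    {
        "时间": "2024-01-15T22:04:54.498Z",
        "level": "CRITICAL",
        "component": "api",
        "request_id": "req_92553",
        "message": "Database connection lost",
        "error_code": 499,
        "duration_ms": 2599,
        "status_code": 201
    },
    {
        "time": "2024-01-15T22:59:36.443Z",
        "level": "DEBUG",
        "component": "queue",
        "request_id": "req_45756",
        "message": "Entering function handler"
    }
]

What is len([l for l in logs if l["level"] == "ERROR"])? 0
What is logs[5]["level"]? "DEBUG"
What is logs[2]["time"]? "2024-01-15T22:26:06.670Z"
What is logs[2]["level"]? "CRITICAL"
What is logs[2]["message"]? "Out of memory"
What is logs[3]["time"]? "2024-01-15T22:47:22.982Z"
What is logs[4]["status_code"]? 201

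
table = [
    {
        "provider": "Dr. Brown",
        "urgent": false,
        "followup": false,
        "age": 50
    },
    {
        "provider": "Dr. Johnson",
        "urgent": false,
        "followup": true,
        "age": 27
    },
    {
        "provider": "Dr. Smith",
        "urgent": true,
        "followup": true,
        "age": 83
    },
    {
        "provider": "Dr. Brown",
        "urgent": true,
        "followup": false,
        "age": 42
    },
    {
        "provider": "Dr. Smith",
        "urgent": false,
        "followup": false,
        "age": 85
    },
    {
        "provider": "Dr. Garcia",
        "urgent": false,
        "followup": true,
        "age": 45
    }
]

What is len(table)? 6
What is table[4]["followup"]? False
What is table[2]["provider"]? "Dr. Smith"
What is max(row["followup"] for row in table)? True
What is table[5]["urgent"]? False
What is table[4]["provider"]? "Dr. Smith"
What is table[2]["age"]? 83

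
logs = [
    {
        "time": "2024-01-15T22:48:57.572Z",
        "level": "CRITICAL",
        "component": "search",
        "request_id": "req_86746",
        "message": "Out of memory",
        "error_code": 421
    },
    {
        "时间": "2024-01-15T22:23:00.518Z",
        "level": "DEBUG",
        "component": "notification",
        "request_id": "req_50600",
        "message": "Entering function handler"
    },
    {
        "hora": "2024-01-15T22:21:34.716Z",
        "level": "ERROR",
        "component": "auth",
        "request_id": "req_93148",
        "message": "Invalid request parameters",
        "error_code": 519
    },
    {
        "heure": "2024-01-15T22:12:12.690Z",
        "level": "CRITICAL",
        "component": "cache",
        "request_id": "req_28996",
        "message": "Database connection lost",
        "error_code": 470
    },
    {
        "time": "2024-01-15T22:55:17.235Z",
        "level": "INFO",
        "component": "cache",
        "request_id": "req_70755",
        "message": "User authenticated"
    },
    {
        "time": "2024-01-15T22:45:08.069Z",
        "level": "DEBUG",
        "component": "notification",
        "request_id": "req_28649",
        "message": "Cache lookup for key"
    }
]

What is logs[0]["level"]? "CRITICAL"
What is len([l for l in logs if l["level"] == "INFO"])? 1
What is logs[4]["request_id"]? "req_70755"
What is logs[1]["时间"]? "2024-01-15T22:23:00.518Z"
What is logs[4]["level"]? "INFO"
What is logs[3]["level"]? "CRITICAL"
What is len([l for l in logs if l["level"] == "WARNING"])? 0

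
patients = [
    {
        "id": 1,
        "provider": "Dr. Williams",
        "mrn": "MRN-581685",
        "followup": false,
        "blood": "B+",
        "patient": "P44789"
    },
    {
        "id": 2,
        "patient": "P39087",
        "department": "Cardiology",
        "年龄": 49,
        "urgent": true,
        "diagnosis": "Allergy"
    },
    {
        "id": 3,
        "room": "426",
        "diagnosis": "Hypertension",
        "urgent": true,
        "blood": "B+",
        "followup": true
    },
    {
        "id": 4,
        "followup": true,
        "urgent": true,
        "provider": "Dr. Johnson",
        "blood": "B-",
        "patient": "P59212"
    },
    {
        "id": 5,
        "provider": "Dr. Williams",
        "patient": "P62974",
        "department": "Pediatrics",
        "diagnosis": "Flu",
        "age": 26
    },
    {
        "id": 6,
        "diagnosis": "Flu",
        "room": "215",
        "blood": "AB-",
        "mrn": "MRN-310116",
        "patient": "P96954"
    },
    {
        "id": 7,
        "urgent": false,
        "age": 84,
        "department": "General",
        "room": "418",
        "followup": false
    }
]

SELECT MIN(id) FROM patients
1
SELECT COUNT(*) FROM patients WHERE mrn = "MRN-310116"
1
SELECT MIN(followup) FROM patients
False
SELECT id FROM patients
[1, 2, 3, 4, 5, 6, 7]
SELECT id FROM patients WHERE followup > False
[3, 4]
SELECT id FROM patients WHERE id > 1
[2, 3, 4, 5, 6, 7]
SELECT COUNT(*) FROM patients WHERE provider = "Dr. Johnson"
1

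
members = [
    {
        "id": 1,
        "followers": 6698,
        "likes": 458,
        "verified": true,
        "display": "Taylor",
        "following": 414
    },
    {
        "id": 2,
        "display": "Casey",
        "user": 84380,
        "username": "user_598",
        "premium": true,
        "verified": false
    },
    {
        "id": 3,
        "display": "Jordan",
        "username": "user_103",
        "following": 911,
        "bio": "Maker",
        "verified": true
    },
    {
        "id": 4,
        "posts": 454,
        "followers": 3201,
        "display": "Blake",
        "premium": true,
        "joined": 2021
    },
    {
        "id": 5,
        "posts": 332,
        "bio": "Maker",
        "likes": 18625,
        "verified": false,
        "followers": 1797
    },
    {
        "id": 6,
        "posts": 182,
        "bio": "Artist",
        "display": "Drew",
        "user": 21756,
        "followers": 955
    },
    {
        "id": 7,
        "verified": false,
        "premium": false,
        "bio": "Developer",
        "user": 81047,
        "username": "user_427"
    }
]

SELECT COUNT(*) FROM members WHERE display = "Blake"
1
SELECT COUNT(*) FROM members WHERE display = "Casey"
1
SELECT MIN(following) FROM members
414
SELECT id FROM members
[1, 2, 3, 4, 5, 6, 7]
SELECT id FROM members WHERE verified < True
[2, 5, 7]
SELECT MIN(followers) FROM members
955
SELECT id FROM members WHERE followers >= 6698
[1]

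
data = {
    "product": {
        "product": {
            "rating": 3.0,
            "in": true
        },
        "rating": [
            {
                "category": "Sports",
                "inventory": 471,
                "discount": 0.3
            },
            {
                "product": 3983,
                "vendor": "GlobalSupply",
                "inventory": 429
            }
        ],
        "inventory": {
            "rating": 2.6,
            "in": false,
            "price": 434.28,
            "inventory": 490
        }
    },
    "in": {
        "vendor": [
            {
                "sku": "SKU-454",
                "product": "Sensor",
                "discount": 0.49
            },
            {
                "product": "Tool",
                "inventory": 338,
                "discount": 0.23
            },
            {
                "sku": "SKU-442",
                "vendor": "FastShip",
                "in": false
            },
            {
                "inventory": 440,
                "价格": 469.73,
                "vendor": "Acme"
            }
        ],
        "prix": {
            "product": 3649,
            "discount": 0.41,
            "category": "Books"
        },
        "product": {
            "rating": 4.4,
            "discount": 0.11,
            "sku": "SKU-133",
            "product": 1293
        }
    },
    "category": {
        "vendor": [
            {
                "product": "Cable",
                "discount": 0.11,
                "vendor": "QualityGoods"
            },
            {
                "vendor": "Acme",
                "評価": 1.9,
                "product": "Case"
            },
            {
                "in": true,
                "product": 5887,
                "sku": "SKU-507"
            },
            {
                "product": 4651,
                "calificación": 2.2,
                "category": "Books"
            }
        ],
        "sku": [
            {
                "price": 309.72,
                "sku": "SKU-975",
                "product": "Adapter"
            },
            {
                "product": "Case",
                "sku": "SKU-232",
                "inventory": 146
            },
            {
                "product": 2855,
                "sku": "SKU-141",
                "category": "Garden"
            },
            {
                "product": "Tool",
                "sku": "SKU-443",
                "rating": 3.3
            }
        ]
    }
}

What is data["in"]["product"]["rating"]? 4.4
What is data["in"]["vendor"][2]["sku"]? "SKU-442"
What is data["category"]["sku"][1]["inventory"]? 146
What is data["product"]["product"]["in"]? True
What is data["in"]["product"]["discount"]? 0.11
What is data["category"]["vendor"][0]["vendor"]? "QualityGoods"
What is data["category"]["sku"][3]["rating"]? 3.3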